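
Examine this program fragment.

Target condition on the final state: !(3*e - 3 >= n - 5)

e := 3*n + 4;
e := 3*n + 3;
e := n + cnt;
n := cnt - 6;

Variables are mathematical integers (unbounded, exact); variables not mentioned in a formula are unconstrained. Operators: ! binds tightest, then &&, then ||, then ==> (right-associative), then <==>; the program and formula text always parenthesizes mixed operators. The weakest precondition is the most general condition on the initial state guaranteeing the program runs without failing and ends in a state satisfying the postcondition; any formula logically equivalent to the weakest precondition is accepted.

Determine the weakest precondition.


Working backward. After the program, the postcondition !(3*e - 3 >= n - 5) must hold; in canonical form it is !(3*e >= n - 2).
Before n := cnt - 6: !(3*e >= cnt - 8)
Before e := n + cnt: !(2*cnt + 3*n >= -8)
Before e := 3*n + 3: !(2*cnt + 3*n >= -8)
Before e := 3*n + 4: !(2*cnt + 3*n >= -8)
Answer: WP = !(2*cnt + 3*n >= -8)


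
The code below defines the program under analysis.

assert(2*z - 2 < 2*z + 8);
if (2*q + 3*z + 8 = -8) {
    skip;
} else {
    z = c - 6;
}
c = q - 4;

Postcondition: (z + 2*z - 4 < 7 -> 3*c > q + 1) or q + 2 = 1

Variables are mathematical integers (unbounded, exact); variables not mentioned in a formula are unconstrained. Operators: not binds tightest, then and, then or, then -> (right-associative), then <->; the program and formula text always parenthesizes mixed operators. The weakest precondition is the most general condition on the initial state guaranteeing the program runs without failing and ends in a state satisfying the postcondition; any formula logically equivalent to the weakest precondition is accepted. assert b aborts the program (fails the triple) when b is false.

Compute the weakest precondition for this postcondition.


Working backward. After the program, the postcondition (z + 2*z - 4 < 7 -> 3*c > q + 1) or q + 2 = 1 must hold; in canonical form it is (3*z < 11 -> 3*c > q + 1) or q = -1.
Before c := q - 4: (3*z < 11 -> 2*q > 13) or q = -1
Then branch requires (3*z < 11 -> 2*q > 13) or q = -1; else branch requires (3*c < 29 -> 2*q > 13) or q = -1.
Before the if: (2*q + 3*z = -16 -> ((3*z < 11 -> 2*q > 13) or q = -1)) and ((not (2*q + 3*z = -16)) -> ((3*c < 29 -> 2*q > 13) or q = -1))
Before assert 2*z - 2 < 2*z + 8: (2*q + 3*z = -16 -> ((3*z < 11 -> 2*q > 13) or q = -1)) and ((not (2*q + 3*z = -16)) -> ((3*c < 29 -> 2*q > 13) or q = -1))
Answer: WP = (2*q + 3*z = -16 -> ((3*z < 11 -> 2*q > 13) or q = -1)) and ((not (2*q + 3*z = -16)) -> ((3*c < 29 -> 2*q > 13) or q = -1))


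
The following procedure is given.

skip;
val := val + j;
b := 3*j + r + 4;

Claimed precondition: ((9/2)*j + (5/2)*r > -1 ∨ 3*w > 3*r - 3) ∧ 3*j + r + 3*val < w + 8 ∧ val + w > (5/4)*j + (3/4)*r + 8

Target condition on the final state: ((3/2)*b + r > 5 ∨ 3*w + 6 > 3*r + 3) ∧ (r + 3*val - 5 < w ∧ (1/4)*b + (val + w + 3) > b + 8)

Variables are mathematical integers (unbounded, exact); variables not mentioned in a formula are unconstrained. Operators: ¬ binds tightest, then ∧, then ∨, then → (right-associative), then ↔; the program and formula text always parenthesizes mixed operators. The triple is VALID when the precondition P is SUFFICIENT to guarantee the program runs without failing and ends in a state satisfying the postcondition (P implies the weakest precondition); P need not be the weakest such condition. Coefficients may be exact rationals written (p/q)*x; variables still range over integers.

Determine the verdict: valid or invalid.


Working backward. After the program, the postcondition ((3/2)*b + r > 5 ∨ 3*w + 6 > 3*r + 3) ∧ (r + 3*val - 5 < w ∧ (1/4)*b + (val + w + 3) > b + 8) must hold; in canonical form it is ((3/2)*b + r > 5 ∨ 3*w > 3*r - 3) ∧ r + 3*val < w + 5 ∧ val + w > (3/4)*b + 5.
Before b := 3*j + r + 4: ((9/2)*j + (5/2)*r > -1 ∨ 3*w > 3*r - 3) ∧ r + 3*val < w + 5 ∧ val + w > (9/4)*j + (3/4)*r + 8
Before val := val + j: ((9/2)*j + (5/2)*r > -1 ∨ 3*w > 3*r - 3) ∧ 3*j + r + 3*val < w + 5 ∧ val + w > (5/4)*j + (3/4)*r + 8
Before skip: ((9/2)*j + (5/2)*r > -1 ∨ 3*w > 3*r - 3) ∧ 3*j + r + 3*val < w + 5 ∧ val + w > (5/4)*j + (3/4)*r + 8
The weakest precondition is ((9/2)*j + (5/2)*r > -1 ∨ 3*w > 3*r - 3) ∧ 3*j + r + 3*val < w + 5 ∧ val + w > (5/4)*j + (3/4)*r + 8.
Check whether ((9/2)*j + (5/2)*r > -1 ∨ 3*w > 3*r - 3) ∧ 3*j + r + 3*val < w + 8 ∧ val + w > (5/4)*j + (3/4)*r + 8 implies it.
Countermodel: at the initial state j = 21, r = -38, val = -3, w = 9, the precondition holds but the weakest precondition fails.
Answer: invalid


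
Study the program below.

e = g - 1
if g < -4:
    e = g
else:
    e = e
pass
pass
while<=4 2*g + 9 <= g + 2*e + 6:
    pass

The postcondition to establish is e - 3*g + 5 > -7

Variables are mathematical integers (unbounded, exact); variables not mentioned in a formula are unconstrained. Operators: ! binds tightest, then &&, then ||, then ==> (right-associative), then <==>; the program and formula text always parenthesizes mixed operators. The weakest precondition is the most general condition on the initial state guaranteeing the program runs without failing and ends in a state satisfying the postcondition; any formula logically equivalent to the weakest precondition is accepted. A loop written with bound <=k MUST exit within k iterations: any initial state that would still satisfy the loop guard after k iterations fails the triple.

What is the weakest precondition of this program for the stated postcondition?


Working backward. After the program, the postcondition e - 3*g + 5 > -7 must hold; in canonical form it is e > 3*g - 12.
Before the loop (bound <=4), unroll the exhaustion recursion (WP_0 = exit-now case; WP_j = one more guarded iteration, up to j = 4):
  WP_0: (!(g <= 2*e - 3)) && e > 3*g - 12
  WP_1: (g <= 2*e - 3 ==> ((!(g <= 2*e - 3)) && e > 3*g - 12)) && ((!(g <= 2*e - 3)) ==> e > 3*g - 12)
  WP_2: (g <= 2*e - 3 ==> ((g <= 2*e - 3 ==> ((!(g <= 2*e - 3)) && e > 3*g - 12)) && ((!(g <= 2*e - 3)) ==> e > 3*g - 12))) && ((!(g <= 2*e - 3)) ==> e > 3*g - 12)
  WP_3: (g <= 2*e - 3 ==> ((g <= 2*e - 3 ==> ((g <= 2*e - 3 ==> ((!(g <= 2*e - 3)) && e > 3*g - 12)) && ((!(g <= 2*e - 3)) ==> e > 3*g - 12))) && ((!(g <= 2*e - 3)) ==> e > 3*g - 12))) && ((!(g <= 2*e - 3)) ==> e > 3*g - 12)
  WP_4: (g <= 2*e - 3 ==> ((g <= 2*e - 3 ==> ((g <= 2*e - 3 ==> ((g <= 2*e - 3 ==> ((!(g <= 2*e - 3)) && e > 3*g - 12)) && ((!(g <= 2*e - 3)) ==> e > 3*g - 12))) && ((!(g <= 2*e - 3)) ==> e > 3*g - 12))) && ((!(g <= 2*e - 3)) ==> e > 3*g - 12))) && ((!(g <= 2*e - 3)) ==> e > 3*g - 12)
So before the loop: (g <= 2*e - 3 ==> ((g <= 2*e - 3 ==> ((g <= 2*e - 3 ==> ((g <= 2*e - 3 ==> ((!(g <= 2*e - 3)) && e > 3*g - 12)) && ((!(g <= 2*e - 3)) ==> e > 3*g - 12))) && ((!(g <= 2*e - 3)) ==> e > 3*g - 12))) && ((!(g <= 2*e - 3)) ==> e > 3*g - 12))) && ((!(g <= 2*e - 3)) ==> e > 3*g - 12)
Before skip: (g <= 2*e - 3 ==> ((g <= 2*e - 3 ==> ((g <= 2*e - 3 ==> ((g <= 2*e - 3 ==> ((!(g <= 2*e - 3)) && e > 3*g - 12)) && ((!(g <= 2*e - 3)) ==> e > 3*g - 12))) && ((!(g <= 2*e - 3)) ==> e > 3*g - 12))) && ((!(g <= 2*e - 3)) ==> e > 3*g - 12))) && ((!(g <= 2*e - 3)) ==> e > 3*g - 12)
Before skip: (g <= 2*e - 3 ==> ((g <= 2*e - 3 ==> ((g <= 2*e - 3 ==> ((g <= 2*e - 3 ==> ((!(g <= 2*e - 3)) && e > 3*g - 12)) && ((!(g <= 2*e - 3)) ==> e > 3*g - 12))) && ((!(g <= 2*e - 3)) ==> e > 3*g - 12))) && ((!(g <= 2*e - 3)) ==> e > 3*g - 12))) && ((!(g <= 2*e - 3)) ==> e > 3*g - 12)
Then branch requires (g >= 3 ==> ((g >= 3 ==> ((g >= 3 ==> ((g >= 3 ==> ((!(g >= 3)) && 2*g < 12)) && ((!(g >= 3)) ==> 2*g < 12))) && ((!(g >= 3)) ==> 2*g < 12))) && ((!(g >= 3)) ==> 2*g < 12))) && ((!(g >= 3)) ==> 2*g < 12); else branch requires (g <= 2*e - 3 ==> ((g <= 2*e - 3 ==> ((g <= 2*e - 3 ==> ((g <= 2*e - 3 ==> ((!(g <= 2*e - 3)) && e > 3*g - 12)) && ((!(g <= 2*e - 3)) ==> e > 3*g - 12))) && ((!(g <= 2*e - 3)) ==> e > 3*g - 12))) && ((!(g <= 2*e - 3)) ==> e > 3*g - 12))) && ((!(g <= 2*e - 3)) ==> e > 3*g - 12).
Before the if: (g < -4 ==> ((g >= 3 ==> ((g >= 3 ==> ((g >= 3 ==> ((g >= 3 ==> ((!(g >= 3)) && 2*g < 12)) && ((!(g >= 3)) ==> 2*g < 12))) && ((!(g >= 3)) ==> 2*g < 12))) && ((!(g >= 3)) ==> 2*g < 12))) && ((!(g >= 3)) ==> 2*g < 12))) && ((!(g < -4)) ==> ((g <= 2*e - 3 ==> ((g <= 2*e - 3 ==> ((g <= 2*e - 3 ==> ((g <= 2*e - 3 ==> ((!(g <= 2*e - 3)) && e > 3*g - 12)) && ((!(g <= 2*e - 3)) ==> e > 3*g - 12))) && ((!(g <= 2*e - 3)) ==> e > 3*g - 12))) && ((!(g <= 2*e - 3)) ==> e > 3*g - 12))) && ((!(g <= 2*e - 3)) ==> e > 3*g - 12)))
Before e := g - 1: (g < -4 ==> ((g >= 3 ==> ((g >= 3 ==> ((g >= 3 ==> ((g >= 3 ==> ((!(g >= 3)) && 2*g < 12)) && ((!(g >= 3)) ==> 2*g < 12))) && ((!(g >= 3)) ==> 2*g < 12))) && ((!(g >= 3)) ==> 2*g < 12))) && ((!(g >= 3)) ==> 2*g < 12))) && ((!(g < -4)) ==> ((g >= 5 ==> ((g >= 5 ==> ((g >= 5 ==> ((g >= 5 ==> ((!(g >= 5)) && 2*g < 11)) && ((!(g >= 5)) ==> 2*g < 11))) && ((!(g >= 5)) ==> 2*g < 11))) && ((!(g >= 5)) ==> 2*g < 11))) && ((!(g >= 5)) ==> 2*g < 11)))
Answer: WP = (g < -4 ==> ((g >= 3 ==> ((g >= 3 ==> ((g >= 3 ==> ((g >= 3 ==> ((!(g >= 3)) && 2*g < 12)) && ((!(g >= 3)) ==> 2*g < 12))) && ((!(g >= 3)) ==> 2*g < 12))) && ((!(g >= 3)) ==> 2*g < 12))) && ((!(g >= 3)) ==> 2*g < 12))) && ((!(g < -4)) ==> ((g >= 5 ==> ((g >= 5 ==> ((g >= 5 ==> ((g >= 5 ==> ((!(g >= 5)) && 2*g < 11)) && ((!(g >= 5)) ==> 2*g < 11))) && ((!(g >= 5)) ==> 2*g < 11))) && ((!(g >= 5)) ==> 2*g < 11))) && ((!(g >= 5)) ==> 2*g < 11)))


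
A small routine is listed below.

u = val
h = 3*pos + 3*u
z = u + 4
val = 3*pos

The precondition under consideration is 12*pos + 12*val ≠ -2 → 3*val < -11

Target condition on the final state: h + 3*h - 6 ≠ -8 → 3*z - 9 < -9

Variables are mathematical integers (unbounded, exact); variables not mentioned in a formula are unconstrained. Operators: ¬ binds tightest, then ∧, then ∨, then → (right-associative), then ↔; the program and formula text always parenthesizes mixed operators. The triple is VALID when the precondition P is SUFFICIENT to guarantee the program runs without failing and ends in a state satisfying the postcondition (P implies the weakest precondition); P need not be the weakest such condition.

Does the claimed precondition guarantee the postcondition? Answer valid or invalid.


Working backward. After the program, the postcondition h + 3*h - 6 ≠ -8 → 3*z - 9 < -9 must hold; in canonical form it is 4*h ≠ -2 → 3*z < 0.
Before val := 3*pos: 4*h ≠ -2 → 3*z < 0
Before z := u + 4: 4*h ≠ -2 → 3*u < -12
Before h := 3*pos + 3*u: 12*pos + 12*u ≠ -2 → 3*u < -12
Before u := val: 12*pos + 12*val ≠ -2 → 3*val < -12
The weakest precondition is 12*pos + 12*val ≠ -2 → 3*val < -12.
Check whether 12*pos + 12*val ≠ -2 → 3*val < -11 implies it.
Countermodel: at the initial state pos = 0, val = -4, the precondition holds but the weakest precondition fails.
Answer: invalid


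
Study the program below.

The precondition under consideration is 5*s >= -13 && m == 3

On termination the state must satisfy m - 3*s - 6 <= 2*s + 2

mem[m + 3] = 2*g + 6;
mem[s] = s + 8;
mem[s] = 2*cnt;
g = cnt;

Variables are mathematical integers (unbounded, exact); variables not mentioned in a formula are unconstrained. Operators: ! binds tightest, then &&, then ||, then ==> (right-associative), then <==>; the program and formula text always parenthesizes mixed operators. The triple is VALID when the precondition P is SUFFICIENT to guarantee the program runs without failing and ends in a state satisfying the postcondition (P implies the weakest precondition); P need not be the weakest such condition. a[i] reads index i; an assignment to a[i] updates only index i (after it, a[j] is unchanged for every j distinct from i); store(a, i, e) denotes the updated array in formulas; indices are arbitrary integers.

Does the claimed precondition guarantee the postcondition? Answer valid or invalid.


Working backward. After the program, the postcondition m - 3*s - 6 <= 2*s + 2 must hold; in canonical form it is m <= 5*s + 8.
Before g := cnt: m <= 5*s + 8
Before mem[s] := 2*cnt: m <= 5*s + 8
Before mem[s] := s + 8: m <= 5*s + 8
Before mem[m + 3] := 2*g + 6: m <= 5*s + 8
The weakest precondition is m <= 5*s + 8.
Check whether 5*s >= -13 && m == 3 implies it.
Countermodel: at the initial state m = 3, s = -2, the precondition holds but the weakest precondition fails.
Answer: invalid


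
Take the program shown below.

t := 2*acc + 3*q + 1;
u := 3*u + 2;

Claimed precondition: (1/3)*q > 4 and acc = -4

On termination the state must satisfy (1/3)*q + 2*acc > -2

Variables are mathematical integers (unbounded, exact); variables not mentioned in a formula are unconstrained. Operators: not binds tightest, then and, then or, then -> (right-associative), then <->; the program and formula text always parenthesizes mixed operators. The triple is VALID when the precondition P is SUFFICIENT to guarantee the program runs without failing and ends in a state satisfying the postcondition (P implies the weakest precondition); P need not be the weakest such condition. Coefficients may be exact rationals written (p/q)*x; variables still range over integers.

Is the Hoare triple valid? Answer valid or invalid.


Working backward. After the program, the postcondition (1/3)*q + 2*acc > -2 must hold; in canonical form it is 2*acc + (1/3)*q > -2.
Before u := 3*u + 2: 2*acc + (1/3)*q > -2
Before t := 2*acc + 3*q + 1: 2*acc + (1/3)*q > -2
The weakest precondition is 2*acc + (1/3)*q > -2.
Check whether (1/3)*q > 4 and acc = -4 implies it.
Countermodel: at the initial state acc = -4, q = 13, the precondition holds but the weakest precondition fails.
Answer: invalid


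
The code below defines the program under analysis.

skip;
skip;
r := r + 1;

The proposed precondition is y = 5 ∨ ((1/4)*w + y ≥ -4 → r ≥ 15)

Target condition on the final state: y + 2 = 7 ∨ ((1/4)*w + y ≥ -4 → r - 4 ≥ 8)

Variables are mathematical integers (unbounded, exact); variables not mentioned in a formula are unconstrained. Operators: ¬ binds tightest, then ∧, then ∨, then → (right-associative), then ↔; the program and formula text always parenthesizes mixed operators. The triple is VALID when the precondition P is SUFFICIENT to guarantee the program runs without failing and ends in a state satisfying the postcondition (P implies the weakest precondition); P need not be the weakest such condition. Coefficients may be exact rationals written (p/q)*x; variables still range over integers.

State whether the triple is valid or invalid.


Working backward. After the program, the postcondition y + 2 = 7 ∨ ((1/4)*w + y ≥ -4 → r - 4 ≥ 8) must hold; in canonical form it is y = 5 ∨ ((1/4)*w + y ≥ -4 → r ≥ 12).
Before r := r + 1: y = 5 ∨ ((1/4)*w + y ≥ -4 → r ≥ 11)
Before skip: y = 5 ∨ ((1/4)*w + y ≥ -4 → r ≥ 11)
Before skip: y = 5 ∨ ((1/4)*w + y ≥ -4 → r ≥ 11)
The weakest precondition is y = 5 ∨ ((1/4)*w + y ≥ -4 → r ≥ 11).
Check whether y = 5 ∨ ((1/4)*w + y ≥ -4 → r ≥ 15) implies it.
Every state satisfying the precondition satisfies the weakest precondition: the implication holds.
Answer: valid


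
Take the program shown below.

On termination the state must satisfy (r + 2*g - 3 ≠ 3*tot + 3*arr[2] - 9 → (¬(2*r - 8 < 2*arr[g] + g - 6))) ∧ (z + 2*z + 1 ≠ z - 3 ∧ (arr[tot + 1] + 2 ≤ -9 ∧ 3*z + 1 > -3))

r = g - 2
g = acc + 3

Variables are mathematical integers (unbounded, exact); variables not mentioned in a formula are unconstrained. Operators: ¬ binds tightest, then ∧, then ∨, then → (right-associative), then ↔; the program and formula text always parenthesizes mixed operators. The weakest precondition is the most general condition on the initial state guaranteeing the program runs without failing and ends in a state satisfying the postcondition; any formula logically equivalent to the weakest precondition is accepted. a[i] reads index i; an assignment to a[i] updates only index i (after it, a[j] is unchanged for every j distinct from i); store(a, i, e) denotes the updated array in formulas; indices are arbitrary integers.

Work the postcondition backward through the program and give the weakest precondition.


Working backward. After the program, the postcondition (r + 2*g - 3 ≠ 3*tot + 3*arr[2] - 9 → (¬(2*r - 8 < 2*arr[g] + g - 6))) ∧ (z + 2*z + 1 ≠ z - 3 ∧ (arr[tot + 1] + 2 ≤ -9 ∧ 3*z + 1 > -3)) must hold; in canonical form it is (2*g + r ≠ 3*arr[2] + 3*tot - 6 → (¬(2*r < 2*arr[g] + g + 2))) ∧ 2*z ≠ -4 ∧ arr[tot + 1] ≤ -11 ∧ 3*z > -4.
Before g := acc + 3: (2*acc + r ≠ 3*arr[2] + 3*tot - 12 → (¬(2*r < 2*arr[acc + 3] + acc + 5))) ∧ 2*z ≠ -4 ∧ arr[tot + 1] ≤ -11 ∧ 3*z > -4
Before r := g - 2: (2*acc + g ≠ 3*arr[2] + 3*tot - 10 → (¬(2*g < 2*arr[acc + 3] + acc + 9))) ∧ 2*z ≠ -4 ∧ arr[tot + 1] ≤ -11 ∧ 3*z > -4
Answer: WP = (2*acc + g ≠ 3*arr[2] + 3*tot - 10 → (¬(2*g < 2*arr[acc + 3] + acc + 9))) ∧ 2*z ≠ -4 ∧ arr[tot + 1] ≤ -11 ∧ 3*z > -4


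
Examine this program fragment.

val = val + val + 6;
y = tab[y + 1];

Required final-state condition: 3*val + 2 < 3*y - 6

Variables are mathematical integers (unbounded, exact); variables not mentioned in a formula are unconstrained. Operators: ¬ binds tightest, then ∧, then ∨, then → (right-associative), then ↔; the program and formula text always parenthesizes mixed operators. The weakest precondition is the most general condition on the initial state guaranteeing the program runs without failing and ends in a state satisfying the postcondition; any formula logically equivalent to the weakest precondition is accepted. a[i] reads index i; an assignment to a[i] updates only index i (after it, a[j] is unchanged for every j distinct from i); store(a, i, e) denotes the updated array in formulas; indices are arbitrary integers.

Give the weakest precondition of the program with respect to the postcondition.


Working backward. After the program, the postcondition 3*val + 2 < 3*y - 6 must hold; in canonical form it is 3*val < 3*y - 8.
Before y := tab[y + 1]: 3*val < 3*tab[y + 1] - 8
Before val := val + val + 6: 6*val < 3*tab[y + 1] - 26
Answer: WP = 6*val < 3*tab[y + 1] - 26


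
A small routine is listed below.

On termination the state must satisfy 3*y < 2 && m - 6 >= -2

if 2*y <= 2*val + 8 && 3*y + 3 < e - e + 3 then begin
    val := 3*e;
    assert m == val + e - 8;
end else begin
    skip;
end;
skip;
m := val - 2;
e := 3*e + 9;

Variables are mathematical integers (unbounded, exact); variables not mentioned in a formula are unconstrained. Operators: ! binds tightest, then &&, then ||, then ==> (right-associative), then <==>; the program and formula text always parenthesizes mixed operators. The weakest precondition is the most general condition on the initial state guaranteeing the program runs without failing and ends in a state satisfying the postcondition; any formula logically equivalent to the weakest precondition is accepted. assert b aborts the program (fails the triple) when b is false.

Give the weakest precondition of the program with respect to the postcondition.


Working backward. After the program, the postcondition 3*y < 2 && m - 6 >= -2 must hold; in canonical form it is 3*y < 2 && m >= 4.
Before e := 3*e + 9: 3*y < 2 && m >= 4
Before m := val - 2: 3*y < 2 && val >= 6
Before skip: 3*y < 2 && val >= 6
Then branch requires m == 4*e - 8 && 3*y < 2 && 3*e >= 6; else branch requires 3*y < 2 && val >= 6.
Before the if: ((2*y <= 2*val + 8 && 3*y < 0) ==> (m == 4*e - 8 && 3*y < 2 && 3*e >= 6)) && ((!(2*y <= 2*val + 8 && 3*y < 0)) ==> (3*y < 2 && val >= 6))
Answer: WP = ((2*y <= 2*val + 8 && 3*y < 0) ==> (m == 4*e - 8 && 3*y < 2 && 3*e >= 6)) && ((!(2*y <= 2*val + 8 && 3*y < 0)) ==> (3*y < 2 && val >= 6))


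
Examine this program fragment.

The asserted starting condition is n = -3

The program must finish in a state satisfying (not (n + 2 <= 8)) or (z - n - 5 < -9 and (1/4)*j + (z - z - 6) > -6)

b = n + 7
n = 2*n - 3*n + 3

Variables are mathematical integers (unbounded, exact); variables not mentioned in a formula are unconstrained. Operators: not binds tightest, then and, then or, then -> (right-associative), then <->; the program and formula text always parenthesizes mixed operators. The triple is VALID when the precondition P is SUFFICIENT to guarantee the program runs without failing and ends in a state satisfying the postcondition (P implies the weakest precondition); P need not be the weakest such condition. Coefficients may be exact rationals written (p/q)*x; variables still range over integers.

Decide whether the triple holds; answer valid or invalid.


Working backward. After the program, the postcondition (not (n + 2 <= 8)) or (z - n - 5 < -9 and (1/4)*j + (z - z - 6) > -6) must hold; in canonical form it is (not (n <= 6)) or (z < n - 4 and (1/4)*j > 0).
Before n := 2*n - 3*n + 3: (not (n >= -3)) or (n + z < -1 and (1/4)*j > 0)
Before b := n + 7: (not (n >= -3)) or (n + z < -1 and (1/4)*j > 0)
The weakest precondition is (not (n >= -3)) or (n + z < -1 and (1/4)*j > 0).
Check whether n = -3 implies it.
Countermodel: at the initial state j = 1, n = -3, z = 2, the precondition holds but the weakest precondition fails.
Answer: invalid


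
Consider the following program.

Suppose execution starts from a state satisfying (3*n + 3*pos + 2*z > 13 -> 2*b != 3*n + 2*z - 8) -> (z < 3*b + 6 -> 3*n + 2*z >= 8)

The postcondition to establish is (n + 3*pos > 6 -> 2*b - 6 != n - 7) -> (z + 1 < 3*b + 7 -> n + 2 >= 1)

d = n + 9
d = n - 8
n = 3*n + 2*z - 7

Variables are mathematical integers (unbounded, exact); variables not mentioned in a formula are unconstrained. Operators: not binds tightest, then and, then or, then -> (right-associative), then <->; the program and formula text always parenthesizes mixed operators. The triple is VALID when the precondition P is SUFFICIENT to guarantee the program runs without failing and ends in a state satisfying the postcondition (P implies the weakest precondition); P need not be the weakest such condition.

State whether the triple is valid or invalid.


Working backward. After the program, the postcondition (n + 3*pos > 6 -> 2*b - 6 != n - 7) -> (z + 1 < 3*b + 7 -> n + 2 >= 1) must hold; in canonical form it is (n + 3*pos > 6 -> 2*b != n - 1) -> (z < 3*b + 6 -> n >= -1).
Before n := 3*n + 2*z - 7: (3*n + 3*pos + 2*z > 13 -> 2*b != 3*n + 2*z - 8) -> (z < 3*b + 6 -> 3*n + 2*z >= 6)
Before d := n - 8: (3*n + 3*pos + 2*z > 13 -> 2*b != 3*n + 2*z - 8) -> (z < 3*b + 6 -> 3*n + 2*z >= 6)
Before d := n + 9: (3*n + 3*pos + 2*z > 13 -> 2*b != 3*n + 2*z - 8) -> (z < 3*b + 6 -> 3*n + 2*z >= 6)
The weakest precondition is (3*n + 3*pos + 2*z > 13 -> 2*b != 3*n + 2*z - 8) -> (z < 3*b + 6 -> 3*n + 2*z >= 6).
Check whether (3*n + 3*pos + 2*z > 13 -> 2*b != 3*n + 2*z - 8) -> (z < 3*b + 6 -> 3*n + 2*z >= 8) implies it.
Every state satisfying the precondition satisfies the weakest precondition: the implication holds.
Answer: valid


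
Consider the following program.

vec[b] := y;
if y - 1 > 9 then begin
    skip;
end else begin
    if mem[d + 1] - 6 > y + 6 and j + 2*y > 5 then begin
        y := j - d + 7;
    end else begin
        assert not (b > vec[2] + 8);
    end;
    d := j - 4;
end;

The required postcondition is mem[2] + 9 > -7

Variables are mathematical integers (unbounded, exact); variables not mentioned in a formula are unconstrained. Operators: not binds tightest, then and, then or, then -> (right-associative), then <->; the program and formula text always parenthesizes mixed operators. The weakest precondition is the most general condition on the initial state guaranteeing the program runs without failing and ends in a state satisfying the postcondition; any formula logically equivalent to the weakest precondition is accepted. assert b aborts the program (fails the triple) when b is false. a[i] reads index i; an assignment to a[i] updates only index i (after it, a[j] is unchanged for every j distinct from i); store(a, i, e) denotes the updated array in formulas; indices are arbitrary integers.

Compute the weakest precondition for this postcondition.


Working backward. After the program, the postcondition mem[2] + 9 > -7 must hold; in canonical form it is mem[2] > -16.
Then branch requires mem[2] > -16; else branch requires ((mem[d + 1] > y + 12 and j + 2*y > 5) -> mem[2] > -16) and ((not (mem[d + 1] > y + 12 and j + 2*y > 5)) -> ((not (b > vec[2] + 8)) and mem[2] > -16)).
Before the if: (y > 10 -> mem[2] > -16) and ((not (y > 10)) -> (((mem[d + 1] > y + 12 and j + 2*y > 5) -> mem[2] > -16) and ((not (mem[d + 1] > y + 12 and j + 2*y > 5)) -> ((not (b > vec[2] + 8)) and mem[2] > -16))))
Before vec[b] := y: (y > 10 -> mem[2] > -16) and ((not (y > 10)) -> (((mem[d + 1] > y + 12 and j + 2*y > 5) -> mem[2] > -16) and ((not (mem[d + 1] > y + 12 and j + 2*y > 5)) -> ((not (b > store(vec, b, y)[2] + 8)) and mem[2] > -16))))
Answer: WP = (y > 10 -> mem[2] > -16) and ((not (y > 10)) -> (((mem[d + 1] > y + 12 and j + 2*y > 5) -> mem[2] > -16) and ((not (mem[d + 1] > y + 12 and j + 2*y > 5)) -> ((not (b > store(vec, b, y)[2] + 8)) and mem[2] > -16))))


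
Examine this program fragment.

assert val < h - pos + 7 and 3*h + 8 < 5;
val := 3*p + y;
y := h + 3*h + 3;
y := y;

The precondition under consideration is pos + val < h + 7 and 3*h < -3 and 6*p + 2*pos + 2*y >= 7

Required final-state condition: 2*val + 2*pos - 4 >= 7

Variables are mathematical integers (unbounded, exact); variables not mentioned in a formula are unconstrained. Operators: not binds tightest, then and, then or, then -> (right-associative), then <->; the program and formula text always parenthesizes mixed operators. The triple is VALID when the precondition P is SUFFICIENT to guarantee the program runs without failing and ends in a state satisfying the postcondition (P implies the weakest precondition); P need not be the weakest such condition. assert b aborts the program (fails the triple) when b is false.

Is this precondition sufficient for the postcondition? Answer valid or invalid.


Working backward. After the program, the postcondition 2*val + 2*pos - 4 >= 7 must hold; in canonical form it is 2*pos + 2*val >= 11.
Before y := y: 2*pos + 2*val >= 11
Before y := h + 3*h + 3: 2*pos + 2*val >= 11
Before val := 3*p + y: 6*p + 2*pos + 2*y >= 11
Before assert val < h - pos + 7 and 3*h + 8 < 5: pos + val < h + 7 and 3*h < -3 and 6*p + 2*pos + 2*y >= 11
The weakest precondition is pos + val < h + 7 and 3*h < -3 and 6*p + 2*pos + 2*y >= 11.
Check whether pos + val < h + 7 and 3*h < -3 and 6*p + 2*pos + 2*y >= 7 implies it.
Countermodel: at the initial state h = -2, p = 2, pos = 0, val = 4, y = -2, the precondition holds but the weakest precondition fails.
Answer: invalid


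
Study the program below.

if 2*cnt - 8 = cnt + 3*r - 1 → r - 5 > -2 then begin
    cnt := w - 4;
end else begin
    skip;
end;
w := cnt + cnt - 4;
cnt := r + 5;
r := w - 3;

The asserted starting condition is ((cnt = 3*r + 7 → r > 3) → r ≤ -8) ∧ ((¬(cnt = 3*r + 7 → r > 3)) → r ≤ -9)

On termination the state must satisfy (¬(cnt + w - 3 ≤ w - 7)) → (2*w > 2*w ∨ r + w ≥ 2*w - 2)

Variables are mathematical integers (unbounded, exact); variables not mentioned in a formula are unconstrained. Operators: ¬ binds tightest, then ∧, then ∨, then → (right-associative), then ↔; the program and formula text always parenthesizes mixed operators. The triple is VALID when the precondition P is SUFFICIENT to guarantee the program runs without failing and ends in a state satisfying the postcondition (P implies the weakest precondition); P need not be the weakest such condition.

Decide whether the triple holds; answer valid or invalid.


Working backward. After the program, the postcondition (¬(cnt + w - 3 ≤ w - 7)) → (2*w > 2*w ∨ r + w ≥ 2*w - 2) must hold; in canonical form it is (¬(cnt ≤ -4)) → r ≥ w - 2.
Before r := w - 3: cnt ≤ -4
Before cnt := r + 5: r ≤ -9
Before w := cnt + cnt - 4: r ≤ -9
Then branch requires r ≤ -9; else branch requires r ≤ -9.
Before the if: ((cnt = 3*r + 7 → r > 3) → r ≤ -9) ∧ ((¬(cnt = 3*r + 7 → r > 3)) → r ≤ -9)
The weakest precondition is ((cnt = 3*r + 7 → r > 3) → r ≤ -9) ∧ ((¬(cnt = 3*r + 7 → r > 3)) → r ≤ -9).
Check whether ((cnt = 3*r + 7 → r > 3) → r ≤ -8) ∧ ((¬(cnt = 3*r + 7 → r > 3)) → r ≤ -9) implies it.
Countermodel: at the initial state cnt = -16, r = -8, the precondition holds but the weakest precondition fails.
Answer: invalid


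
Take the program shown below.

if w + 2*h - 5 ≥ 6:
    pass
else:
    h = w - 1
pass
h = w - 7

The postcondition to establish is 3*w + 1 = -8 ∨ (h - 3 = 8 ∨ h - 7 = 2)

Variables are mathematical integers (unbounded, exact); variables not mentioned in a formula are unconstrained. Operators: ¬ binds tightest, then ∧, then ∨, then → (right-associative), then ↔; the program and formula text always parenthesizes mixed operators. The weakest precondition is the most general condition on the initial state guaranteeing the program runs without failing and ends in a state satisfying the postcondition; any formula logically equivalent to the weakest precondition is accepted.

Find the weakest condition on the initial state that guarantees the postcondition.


Working backward. After the program, the postcondition 3*w + 1 = -8 ∨ (h - 3 = 8 ∨ h - 7 = 2) must hold; in canonical form it is 3*w = -9 ∨ h = 11 ∨ h = 9.
Before h := w - 7: 3*w = -9 ∨ w = 18 ∨ w = 16
Before skip: 3*w = -9 ∨ w = 18 ∨ w = 16
Then branch requires 3*w = -9 ∨ w = 18 ∨ w = 16; else branch requires 3*w = -9 ∨ w = 18 ∨ w = 16.
Before the if: (2*h + w ≥ 11 → (3*w = -9 ∨ w = 18 ∨ w = 16)) ∧ ((¬(2*h + w ≥ 11)) → (3*w = -9 ∨ w = 18 ∨ w = 16))
Answer: WP = (2*h + w ≥ 11 → (3*w = -9 ∨ w = 18 ∨ w = 16)) ∧ ((¬(2*h + w ≥ 11)) → (3*w = -9 ∨ w = 18 ∨ w = 16))


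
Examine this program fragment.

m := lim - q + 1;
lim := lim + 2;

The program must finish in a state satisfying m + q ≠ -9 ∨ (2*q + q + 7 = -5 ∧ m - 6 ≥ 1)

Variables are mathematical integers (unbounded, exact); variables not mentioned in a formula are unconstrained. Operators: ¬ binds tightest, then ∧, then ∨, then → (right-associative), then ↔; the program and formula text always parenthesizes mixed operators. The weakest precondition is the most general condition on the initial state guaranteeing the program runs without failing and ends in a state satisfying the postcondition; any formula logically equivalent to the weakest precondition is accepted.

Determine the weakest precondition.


Working backward. After the program, the postcondition m + q ≠ -9 ∨ (2*q + q + 7 = -5 ∧ m - 6 ≥ 1) must hold; in canonical form it is m + q ≠ -9 ∨ (3*q = -12 ∧ m ≥ 7).
Before lim := lim + 2: m + q ≠ -9 ∨ (3*q = -12 ∧ m ≥ 7)
Before m := lim - q + 1: lim ≠ -10 ∨ (3*q = -12 ∧ lim ≥ q + 6)
Answer: WP = lim ≠ -10 ∨ (3*q = -12 ∧ lim ≥ q + 6)


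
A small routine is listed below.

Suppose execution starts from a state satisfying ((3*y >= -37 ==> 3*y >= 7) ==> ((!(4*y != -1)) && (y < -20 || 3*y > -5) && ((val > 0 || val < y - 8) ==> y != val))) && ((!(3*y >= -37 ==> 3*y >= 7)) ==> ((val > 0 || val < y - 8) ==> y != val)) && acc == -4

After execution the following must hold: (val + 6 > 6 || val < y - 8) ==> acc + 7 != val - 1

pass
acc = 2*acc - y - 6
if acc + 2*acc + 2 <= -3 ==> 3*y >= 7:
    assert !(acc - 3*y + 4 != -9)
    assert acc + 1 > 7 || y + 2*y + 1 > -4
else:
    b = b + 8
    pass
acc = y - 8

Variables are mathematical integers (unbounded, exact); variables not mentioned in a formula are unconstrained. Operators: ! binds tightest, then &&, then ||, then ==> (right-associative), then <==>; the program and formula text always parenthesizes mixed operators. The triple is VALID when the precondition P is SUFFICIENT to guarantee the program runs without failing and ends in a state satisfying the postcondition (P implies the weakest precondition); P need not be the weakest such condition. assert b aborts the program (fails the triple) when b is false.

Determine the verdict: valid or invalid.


Working backward. After the program, the postcondition (val + 6 > 6 || val < y - 8) ==> acc + 7 != val - 1 must hold; in canonical form it is (val > 0 || val < y - 8) ==> acc != val - 8.
Before acc := y - 8: (val > 0 || val < y - 8) ==> y != val
Then branch requires (!(acc != 3*y - 13)) && (acc > 6 || 3*y > -5) && ((val > 0 || val < y - 8) ==> y != val); else branch requires (val > 0 || val < y - 8) ==> y != val.
Before the if: ((3*acc <= -5 ==> 3*y >= 7) ==> ((!(acc != 3*y - 13)) && (acc > 6 || 3*y > -5) && ((val > 0 || val < y - 8) ==> y != val))) && ((!(3*acc <= -5 ==> 3*y >= 7)) ==> ((val > 0 || val < y - 8) ==> y != val))
Before acc := 2*acc - y - 6: ((6*acc <= 3*y + 13 ==> 3*y >= 7) ==> ((!(2*acc != 4*y - 7)) && (2*acc > y + 12 || 3*y > -5) && ((val > 0 || val < y - 8) ==> y != val))) && ((!(6*acc <= 3*y + 13 ==> 3*y >= 7)) ==> ((val > 0 || val < y - 8) ==> y != val))
Before skip: ((6*acc <= 3*y + 13 ==> 3*y >= 7) ==> ((!(2*acc != 4*y - 7)) && (2*acc > y + 12 || 3*y > -5) && ((val > 0 || val < y - 8) ==> y != val))) && ((!(6*acc <= 3*y + 13 ==> 3*y >= 7)) ==> ((val > 0 || val < y - 8) ==> y != val))
The weakest precondition is ((6*acc <= 3*y + 13 ==> 3*y >= 7) ==> ((!(2*acc != 4*y - 7)) && (2*acc > y + 12 || 3*y > -5) && ((val > 0 || val < y - 8) ==> y != val))) && ((!(6*acc <= 3*y + 13 ==> 3*y >= 7)) ==> ((val > 0 || val < y - 8) ==> y != val)).
Check whether ((3*y >= -37 ==> 3*y >= 7) ==> ((!(4*y != -1)) && (y < -20 || 3*y > -5) && ((val > 0 || val < y - 8) ==> y != val))) && ((!(3*y >= -37 ==> 3*y >= 7)) ==> ((val > 0 || val < y - 8) ==> y != val)) && acc == -4 implies it.
Every state satisfying the precondition satisfies the weakest precondition: the implication holds.
Answer: valid


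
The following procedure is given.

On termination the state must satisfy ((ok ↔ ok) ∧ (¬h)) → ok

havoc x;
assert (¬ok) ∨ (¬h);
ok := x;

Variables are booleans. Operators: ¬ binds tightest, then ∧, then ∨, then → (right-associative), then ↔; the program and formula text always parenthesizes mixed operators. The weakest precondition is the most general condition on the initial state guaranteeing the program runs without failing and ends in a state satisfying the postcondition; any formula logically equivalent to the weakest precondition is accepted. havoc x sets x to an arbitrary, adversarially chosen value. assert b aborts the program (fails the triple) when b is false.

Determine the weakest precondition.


Working backward. After the program, the postcondition ((ok ↔ ok) ∧ (¬h)) → ok must hold; in canonical form it is (¬h) → ok.
Before ok := x: (¬h) → x
Before assert (¬ok) ∨ (¬h): ((¬ok) ∨ (¬h)) ∧ ((¬h) → x)
Before havoc x: ((¬ok) ∨ (¬h)) ∧ h
Answer: WP = ((¬ok) ∨ (¬h)) ∧ h


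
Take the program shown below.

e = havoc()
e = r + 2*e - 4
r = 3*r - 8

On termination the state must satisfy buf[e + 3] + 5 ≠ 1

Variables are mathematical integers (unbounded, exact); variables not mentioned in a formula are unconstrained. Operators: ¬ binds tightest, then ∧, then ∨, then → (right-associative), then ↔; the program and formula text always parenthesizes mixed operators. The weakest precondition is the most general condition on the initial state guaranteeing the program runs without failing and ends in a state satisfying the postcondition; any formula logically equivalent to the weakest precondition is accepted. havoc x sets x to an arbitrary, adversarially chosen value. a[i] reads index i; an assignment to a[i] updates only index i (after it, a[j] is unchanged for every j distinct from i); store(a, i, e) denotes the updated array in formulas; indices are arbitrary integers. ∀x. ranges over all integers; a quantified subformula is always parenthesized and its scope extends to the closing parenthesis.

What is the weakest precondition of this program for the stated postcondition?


Working backward. After the program, the postcondition buf[e + 3] + 5 ≠ 1 must hold; in canonical form it is buf[e + 3] ≠ -4.
Before r := 3*r - 8: buf[e + 3] ≠ -4
Before e := r + 2*e - 4: buf[2*e + r - 1] ≠ -4
Before havoc e: ∀e_1. buf[2*e_1 + r - 1] ≠ -4
Answer: WP = ∀e_1. buf[2*e_1 + r - 1] ≠ -4


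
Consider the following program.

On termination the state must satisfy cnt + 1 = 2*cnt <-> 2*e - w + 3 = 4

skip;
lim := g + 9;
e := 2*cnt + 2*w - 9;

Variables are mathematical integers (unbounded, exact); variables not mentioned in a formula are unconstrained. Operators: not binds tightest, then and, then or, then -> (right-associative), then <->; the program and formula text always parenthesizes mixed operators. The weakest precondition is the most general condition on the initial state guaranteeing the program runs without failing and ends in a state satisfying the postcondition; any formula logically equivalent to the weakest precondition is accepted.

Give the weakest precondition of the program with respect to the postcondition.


Working backward. After the program, the postcondition cnt + 1 = 2*cnt <-> 2*e - w + 3 = 4 must hold; in canonical form it is cnt = 1 <-> 2*e = w + 1.
Before e := 2*cnt + 2*w - 9: cnt = 1 <-> 4*cnt + 3*w = 19
Before lim := g + 9: cnt = 1 <-> 4*cnt + 3*w = 19
Before skip: cnt = 1 <-> 4*cnt + 3*w = 19
Answer: WP = cnt = 1 <-> 4*cnt + 3*w = 19


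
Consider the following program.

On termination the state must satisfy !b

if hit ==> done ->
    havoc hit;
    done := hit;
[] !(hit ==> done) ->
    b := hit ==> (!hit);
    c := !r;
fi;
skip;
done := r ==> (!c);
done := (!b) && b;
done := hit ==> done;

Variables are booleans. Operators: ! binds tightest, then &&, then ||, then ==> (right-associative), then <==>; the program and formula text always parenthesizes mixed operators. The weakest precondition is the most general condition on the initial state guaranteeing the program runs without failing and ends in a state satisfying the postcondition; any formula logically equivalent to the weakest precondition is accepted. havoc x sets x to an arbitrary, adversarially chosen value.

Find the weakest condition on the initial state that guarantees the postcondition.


Working backward. After the program, !b must hold.
Before done := hit ==> done: !b
Before done := (!b) && b: !b
Before done := r ==> (!c): !b
Before skip: !b
Then branch requires !b; else branch requires !(hit ==> (!hit)).
Before the if: ((hit ==> done) ==> (!b)) && ((!(hit ==> done)) ==> (!(hit ==> (!hit))))
Answer: WP = ((hit ==> done) ==> (!b)) && ((!(hit ==> done)) ==> (!(hit ==> (!hit))))


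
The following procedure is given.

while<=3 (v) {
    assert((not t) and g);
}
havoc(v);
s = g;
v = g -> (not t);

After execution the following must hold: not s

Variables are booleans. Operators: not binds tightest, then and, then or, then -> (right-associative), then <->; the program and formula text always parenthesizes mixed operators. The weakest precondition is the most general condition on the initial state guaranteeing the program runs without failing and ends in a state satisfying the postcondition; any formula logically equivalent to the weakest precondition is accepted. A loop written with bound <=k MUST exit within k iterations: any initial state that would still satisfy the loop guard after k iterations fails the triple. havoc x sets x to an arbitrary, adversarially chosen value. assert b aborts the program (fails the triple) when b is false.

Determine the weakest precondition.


Working backward. After the program, not s must hold.
Before v := g -> (not t): not s
Before s := g: not g
Before havoc v: not g
Before the loop (bound <=3), unroll the exhaustion recursion (WP_0 = exit-now case; WP_j = one more guarded iteration, up to j = 3):
  WP_0: (not v) and (not g)
  WP_1: (not v) and ((not v) -> (not g))
  WP_2: (v -> ((not t) and g and (not v) and ((not v) -> (not g)))) and ((not v) -> (not g))
  WP_3: (v -> ((not t) and g and (v -> ((not t) and g and (not v) and ((not v) -> (not g)))) and ((not v) -> (not g)))) and ((not v) -> (not g))
So before the loop: (v -> ((not t) and g and (v -> ((not t) and g and (not v) and ((not v) -> (not g)))) and ((not v) -> (not g)))) and ((not v) -> (not g))
Answer: WP = (v -> ((not t) and g and (v -> ((not t) and g and (not v) and ((not v) -> (not g)))) and ((not v) -> (not g)))) and ((not v) -> (not g))
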